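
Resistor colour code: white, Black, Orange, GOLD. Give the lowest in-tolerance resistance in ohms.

85500 Ω

White → 9 (first significant figure)
Black → 0 (second significant figure)
Orange → ×10^3 multiplier
Gold → ±5% tolerance
90 × 1000 = 90000 Ω
Lowest = 90000 × (1 − 5/100) = 85500 Ω.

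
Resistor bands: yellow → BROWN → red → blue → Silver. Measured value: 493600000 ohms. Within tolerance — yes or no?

no

Yellow → 4 (first significant figure)
Brown → 1 (second significant figure)
Red → 2 (third significant figure)
Blue → ×10^6 multiplier
Silver → ±10% tolerance
412 × 1000000 = 412000000 Ω
Allowed range: 370800000 Ω to 453200000 Ω.
493600000 ohms lies outside that range.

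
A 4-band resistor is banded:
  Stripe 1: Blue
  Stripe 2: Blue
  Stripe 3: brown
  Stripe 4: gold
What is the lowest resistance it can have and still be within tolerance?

Blue → 6 (first significant figure)
Blue → 6 (second significant figure)
Brown → ×10 multiplier
Gold → ±5% tolerance
66 × 10 = 660 Ω
Lowest = 660 × (1 − 5/100) = 627 Ω.

627 Ω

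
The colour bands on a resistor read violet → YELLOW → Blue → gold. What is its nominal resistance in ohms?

74000000 Ω

Violet → 7 (first significant figure)
Yellow → 4 (second significant figure)
Blue → ×10^6 multiplier
74 × 1000000 = 74000000 Ω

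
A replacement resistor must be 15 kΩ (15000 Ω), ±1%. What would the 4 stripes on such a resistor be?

brown, green, orange, brown

15000 Ω = 15 × 10^3.
1 → brown
5 → green
Multiplier 10^3 → orange.
±1% tolerance → brown.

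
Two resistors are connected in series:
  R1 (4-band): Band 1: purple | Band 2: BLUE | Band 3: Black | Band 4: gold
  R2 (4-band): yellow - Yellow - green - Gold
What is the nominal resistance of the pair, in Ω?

4400076 Ω

R1: violet, blue → 76; black ×1 → 76 Ω.
R2: yellow, yellow → 44; green ×10^5 → 4400000 Ω.
Series: 76 + 4400000 = 4400076 Ω.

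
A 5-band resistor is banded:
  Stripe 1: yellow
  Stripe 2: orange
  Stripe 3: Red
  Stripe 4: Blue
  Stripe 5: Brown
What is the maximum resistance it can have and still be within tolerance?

436320000 Ω

Yellow → 4 (first significant figure)
Orange → 3 (second significant figure)
Red → 2 (third significant figure)
Blue → ×10^6 multiplier
Brown → ±1% tolerance
432 × 1000000 = 432000000 Ω
Maximum = 432000000 × (1 + 1/100) = 436320000 Ω.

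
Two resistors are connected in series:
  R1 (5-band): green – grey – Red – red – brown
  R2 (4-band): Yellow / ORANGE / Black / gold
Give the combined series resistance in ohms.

R1: green, grey, red → 582; red ×10^2 → 58200 Ω.
R2: yellow, orange → 43; black ×1 → 43 Ω.
Series: 58200 + 43 = 58243 Ω.

58243 Ω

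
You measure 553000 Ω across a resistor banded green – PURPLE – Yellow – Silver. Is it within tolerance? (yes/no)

yes

Green → 5 (first significant figure)
Violet → 7 (second significant figure)
Yellow → ×10^4 multiplier
Silver → ±10% tolerance
57 × 10000 = 570000 Ω
Allowed range: 513000 Ω to 627000 Ω.
553000 Ω lies inside that range.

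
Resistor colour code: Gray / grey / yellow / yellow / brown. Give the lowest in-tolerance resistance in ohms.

8751600 Ω

Grey → 8 (first significant figure)
Grey → 8 (second significant figure)
Yellow → 4 (third significant figure)
Yellow → ×10^4 multiplier
Brown → ±1% tolerance
884 × 10000 = 8840000 Ω
Lowest = 8840000 × (1 − 1/100) = 8751600 Ω.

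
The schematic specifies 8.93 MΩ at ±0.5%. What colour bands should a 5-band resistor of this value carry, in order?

8930000 Ω = 893 × 10^4.
8 → grey
9 → white
3 → orange
Multiplier 10^4 → yellow.
±0.5% tolerance → green.

grey, white, orange, yellow, green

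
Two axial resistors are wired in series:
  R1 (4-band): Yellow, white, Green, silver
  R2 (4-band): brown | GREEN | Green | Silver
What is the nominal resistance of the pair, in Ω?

6400000 Ω

R1: yellow, white → 49; green ×10^5 → 4900000 Ω.
R2: brown, green → 15; green ×10^5 → 1500000 Ω.
Series: 4900000 + 1500000 = 6400000 Ω.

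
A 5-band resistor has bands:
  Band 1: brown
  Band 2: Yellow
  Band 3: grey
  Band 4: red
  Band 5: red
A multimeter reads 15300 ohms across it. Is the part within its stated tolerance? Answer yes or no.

no

Brown → 1 (first significant figure)
Yellow → 4 (second significant figure)
Grey → 8 (third significant figure)
Red → ×10^2 multiplier
Red → ±2% tolerance
148 × 100 = 14800 Ω
Allowed range: 14504 Ω to 15096 Ω.
15300 ohms lies outside that range.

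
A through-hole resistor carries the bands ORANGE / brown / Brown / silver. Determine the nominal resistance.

Orange → 3 (first significant figure)
Brown → 1 (second significant figure)
Brown → ×10 multiplier
31 × 10 = 310 Ω

310 Ω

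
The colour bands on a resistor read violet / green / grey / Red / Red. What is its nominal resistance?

Violet → 7 (first significant figure)
Green → 5 (second significant figure)
Grey → 8 (third significant figure)
Red → ×10^2 multiplier
758 × 100 = 75800 Ω

75800 Ω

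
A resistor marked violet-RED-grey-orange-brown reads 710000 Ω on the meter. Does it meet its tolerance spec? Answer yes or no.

no

Violet → 7 (first significant figure)
Red → 2 (second significant figure)
Grey → 8 (third significant figure)
Orange → ×10^3 multiplier
Brown → ±1% tolerance
728 × 1000 = 728000 Ω
Allowed range: 720720 Ω to 735280 Ω.
710000 Ω lies outside that range.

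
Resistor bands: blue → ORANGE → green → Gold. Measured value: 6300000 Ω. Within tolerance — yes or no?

Blue → 6 (first significant figure)
Orange → 3 (second significant figure)
Green → ×10^5 multiplier
Gold → ±5% tolerance
63 × 100000 = 6300000 Ω
Allowed range: 5985000 Ω to 6615000 Ω.
6300000 Ω lies inside that range.

yes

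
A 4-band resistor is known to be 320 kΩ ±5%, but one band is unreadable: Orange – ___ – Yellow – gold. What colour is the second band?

320000 Ω = 32 × 10^4.
The second band gives digit 2 of the significand, and 2 is red.

red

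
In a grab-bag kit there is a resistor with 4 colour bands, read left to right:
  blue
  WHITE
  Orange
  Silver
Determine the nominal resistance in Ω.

69000 Ω

Blue → 6 (first significant figure)
White → 9 (second significant figure)
Orange → ×10^3 multiplier
69 × 1000 = 69000 Ω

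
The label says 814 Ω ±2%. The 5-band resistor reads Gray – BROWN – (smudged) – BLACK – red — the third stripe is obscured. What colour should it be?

814 Ω = 814 × 10^0.
The third band gives digit 4 of the significand, and 4 is yellow.

yellow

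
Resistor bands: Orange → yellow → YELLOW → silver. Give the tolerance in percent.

±10%

The last band, silver, is the tolerance band.
Silver corresponds to ±10%.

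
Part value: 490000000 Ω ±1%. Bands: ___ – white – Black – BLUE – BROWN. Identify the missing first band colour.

490000000 Ω = 490 × 10^6.
The first band gives digit 4 of the significand, and 4 is yellow.

yellow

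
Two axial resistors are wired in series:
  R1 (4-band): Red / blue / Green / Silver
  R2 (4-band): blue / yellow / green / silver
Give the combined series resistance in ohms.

R1: red, blue → 26; green ×10^5 → 2600000 Ω.
R2: blue, yellow → 64; green ×10^5 → 6400000 Ω.
Series: 2600000 + 6400000 = 9000000 Ω.

9000000 Ω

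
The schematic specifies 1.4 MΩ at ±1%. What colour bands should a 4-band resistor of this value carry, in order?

brown, yellow, green, brown

1400000 Ω = 14 × 10^5.
1 → brown
4 → yellow
Multiplier 10^5 → green.
±1% tolerance → brown.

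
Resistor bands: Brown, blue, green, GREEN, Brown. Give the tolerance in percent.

±1%

The last band, brown, is the tolerance band.
Brown corresponds to ±1%.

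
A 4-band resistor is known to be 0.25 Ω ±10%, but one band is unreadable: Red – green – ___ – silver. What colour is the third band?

silver

0.25 Ω = 25 × 10^-2.
The third band is the multiplier, 10^-2, which is silver.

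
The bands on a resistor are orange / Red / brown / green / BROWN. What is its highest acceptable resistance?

32421000 Ω

Orange → 3 (first significant figure)
Red → 2 (second significant figure)
Brown → 1 (third significant figure)
Green → ×10^5 multiplier
Brown → ±1% tolerance
321 × 100000 = 32100000 Ω
Highest = 32100000 × (1 + 1/100) = 32421000 Ω.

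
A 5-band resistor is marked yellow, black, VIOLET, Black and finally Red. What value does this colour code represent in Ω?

407 Ω

Yellow → 4 (first significant figure)
Black → 0 (second significant figure)
Violet → 7 (third significant figure)
Black → ×1 multiplier
407 × 1 = 407 Ω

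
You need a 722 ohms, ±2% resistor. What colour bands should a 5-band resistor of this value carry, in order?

violet, red, red, black, red

722 Ω = 722 × 10^0.
7 → violet
2 → red
2 → red
Multiplier 10^0 → black.
±2% tolerance → red.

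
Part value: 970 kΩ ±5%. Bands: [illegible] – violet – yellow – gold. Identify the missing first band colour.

970000 Ω = 97 × 10^4.
The first band gives digit 9 of the significand, and 9 is white.

white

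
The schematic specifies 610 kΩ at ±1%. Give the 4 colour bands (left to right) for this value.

610000 Ω = 61 × 10^4.
6 → blue
1 → brown
Multiplier 10^4 → yellow.
±1% tolerance → brown.

blue, brown, yellow, brown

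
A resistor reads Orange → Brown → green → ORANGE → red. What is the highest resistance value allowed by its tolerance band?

321300 Ω

Orange → 3 (first significant figure)
Brown → 1 (second significant figure)
Green → 5 (third significant figure)
Orange → ×10^3 multiplier
Red → ±2% tolerance
315 × 1000 = 315000 Ω
Highest = 315000 × (1 + 2/100) = 321300 Ω.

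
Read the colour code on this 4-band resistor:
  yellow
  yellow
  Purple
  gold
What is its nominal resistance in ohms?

Yellow → 4 (first significant figure)
Yellow → 4 (second significant figure)
Violet → ×10^7 multiplier
44 × 10000000 = 440000000 Ω

440000000 Ω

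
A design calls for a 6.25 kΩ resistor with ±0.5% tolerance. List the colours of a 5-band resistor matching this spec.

6250 Ω = 625 × 10^1.
6 → blue
2 → red
5 → green
Multiplier 10^1 → brown.
±0.5% tolerance → green.

blue, red, green, brown, green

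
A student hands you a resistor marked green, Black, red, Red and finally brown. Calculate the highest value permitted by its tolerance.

Green → 5 (first significant figure)
Black → 0 (second significant figure)
Red → 2 (third significant figure)
Red → ×10^2 multiplier
Brown → ±1% tolerance
502 × 100 = 50200 Ω
Highest = 50200 × (1 + 1/100) = 50702 Ω.

50702 Ω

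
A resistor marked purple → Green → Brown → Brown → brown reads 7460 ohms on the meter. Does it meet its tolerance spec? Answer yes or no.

yes

Violet → 7 (first significant figure)
Green → 5 (second significant figure)
Brown → 1 (third significant figure)
Brown → ×10 multiplier
Brown → ±1% tolerance
751 × 10 = 7510 Ω
Allowed range: 7434.9 Ω to 7585.1 Ω.
7460 ohms lies inside that range.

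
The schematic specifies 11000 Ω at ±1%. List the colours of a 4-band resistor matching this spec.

11000 Ω = 11 × 10^3.
1 → brown
1 → brown
Multiplier 10^3 → orange.
±1% tolerance → brown.

brown, brown, orange, brown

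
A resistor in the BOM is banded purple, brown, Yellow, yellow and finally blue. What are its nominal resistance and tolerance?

7140000 Ω ±0.25%

Violet → 7 (first significant figure)
Brown → 1 (second significant figure)
Yellow → 4 (third significant figure)
Yellow → ×10^4 multiplier
Blue → ±0.25% tolerance
714 × 10000 = 7140000 Ω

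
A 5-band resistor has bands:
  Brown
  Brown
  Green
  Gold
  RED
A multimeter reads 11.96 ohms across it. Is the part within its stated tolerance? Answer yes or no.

Brown → 1 (first significant figure)
Brown → 1 (second significant figure)
Green → 5 (third significant figure)
Gold → ×0.1 multiplier
Red → ±2% tolerance
115 × 0.1 = 11.5 Ω
Allowed range: 11.27 Ω to 11.73 Ω.
11.96 ohms lies outside that range.

no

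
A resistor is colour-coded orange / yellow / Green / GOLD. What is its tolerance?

±5%

The last band, gold, is the tolerance band.
Gold corresponds to ±5%.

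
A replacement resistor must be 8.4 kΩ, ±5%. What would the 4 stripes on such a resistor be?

8400 Ω = 84 × 10^2.
8 → grey
4 → yellow
Multiplier 10^2 → red.
±5% tolerance → gold.

grey, yellow, red, gold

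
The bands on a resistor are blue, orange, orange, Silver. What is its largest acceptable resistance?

69300 Ω

Blue → 6 (first significant figure)
Orange → 3 (second significant figure)
Orange → ×10^3 multiplier
Silver → ±10% tolerance
63 × 1000 = 63000 Ω
Largest = 63000 × (1 + 10/100) = 69300 Ω.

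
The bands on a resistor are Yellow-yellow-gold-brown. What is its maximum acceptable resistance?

4.444 Ω

Yellow → 4 (first significant figure)
Yellow → 4 (second significant figure)
Gold → ×0.1 multiplier
Brown → ±1% tolerance
44 × 0.1 = 4.4 Ω
Maximum = 4.4 × (1 + 1/100) = 4.444 Ω.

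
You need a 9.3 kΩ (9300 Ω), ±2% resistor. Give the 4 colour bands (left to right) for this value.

9300 Ω = 93 × 10^2.
9 → white
3 → orange
Multiplier 10^2 → red.
±2% tolerance → red.

white, orange, red, red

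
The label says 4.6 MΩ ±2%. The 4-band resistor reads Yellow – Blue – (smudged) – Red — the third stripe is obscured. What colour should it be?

4600000 Ω = 46 × 10^5.
The third band is the multiplier, 10^5, which is green.

green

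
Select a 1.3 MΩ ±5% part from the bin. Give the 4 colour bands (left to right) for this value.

1300000 Ω = 13 × 10^5.
1 → brown
3 → orange
Multiplier 10^5 → green.
±5% tolerance → gold.

brown, orange, green, gold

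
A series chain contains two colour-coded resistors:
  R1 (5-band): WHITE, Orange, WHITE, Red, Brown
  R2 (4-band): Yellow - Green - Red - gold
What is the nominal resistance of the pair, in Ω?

98400 Ω

R1: white, orange, white → 939; red ×10^2 → 93900 Ω.
R2: yellow, green → 45; red ×10^2 → 4500 Ω.
Series: 93900 + 4500 = 98400 Ω.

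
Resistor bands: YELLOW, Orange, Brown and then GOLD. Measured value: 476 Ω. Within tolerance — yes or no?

Yellow → 4 (first significant figure)
Orange → 3 (second significant figure)
Brown → ×10 multiplier
Gold → ±5% tolerance
43 × 10 = 430 Ω
Allowed range: 408.5 Ω to 451.5 Ω.
476 Ω lies outside that range.

no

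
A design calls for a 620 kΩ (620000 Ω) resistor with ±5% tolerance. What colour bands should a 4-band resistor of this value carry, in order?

blue, red, yellow, gold

620000 Ω = 62 × 10^4.
6 → blue
2 → red
Multiplier 10^4 → yellow.
±5% tolerance → gold.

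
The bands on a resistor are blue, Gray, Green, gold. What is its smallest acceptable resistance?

6460000 Ω

Blue → 6 (first significant figure)
Grey → 8 (second significant figure)
Green → ×10^5 multiplier
Gold → ±5% tolerance
68 × 100000 = 6800000 Ω
Smallest = 6800000 × (1 − 5/100) = 6460000 Ω.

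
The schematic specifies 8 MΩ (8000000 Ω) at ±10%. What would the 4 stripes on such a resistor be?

grey, black, green, silver

8000000 Ω = 80 × 10^5.
8 → grey
0 → black
Multiplier 10^5 → green.
±10% tolerance → silver.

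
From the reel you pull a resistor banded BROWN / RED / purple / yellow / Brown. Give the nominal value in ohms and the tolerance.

Brown → 1 (first significant figure)
Red → 2 (second significant figure)
Violet → 7 (third significant figure)
Yellow → ×10^4 multiplier
Brown → ±1% tolerance
127 × 10000 = 1270000 Ω

1270000 Ω ±1%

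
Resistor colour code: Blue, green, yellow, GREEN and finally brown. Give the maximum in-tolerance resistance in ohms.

66054000 Ω

Blue → 6 (first significant figure)
Green → 5 (second significant figure)
Yellow → 4 (third significant figure)
Green → ×10^5 multiplier
Brown → ±1% tolerance
654 × 100000 = 65400000 Ω
Maximum = 65400000 × (1 + 1/100) = 66054000 Ω.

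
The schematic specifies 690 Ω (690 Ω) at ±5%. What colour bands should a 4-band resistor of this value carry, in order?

blue, white, brown, gold

690 Ω = 69 × 10^1.
6 → blue
9 → white
Multiplier 10^1 → brown.
±5% tolerance → gold.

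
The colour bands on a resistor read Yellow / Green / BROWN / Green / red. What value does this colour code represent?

45100000 Ω

Yellow → 4 (first significant figure)
Green → 5 (second significant figure)
Brown → 1 (third significant figure)
Green → ×10^5 multiplier
451 × 100000 = 45100000 Ω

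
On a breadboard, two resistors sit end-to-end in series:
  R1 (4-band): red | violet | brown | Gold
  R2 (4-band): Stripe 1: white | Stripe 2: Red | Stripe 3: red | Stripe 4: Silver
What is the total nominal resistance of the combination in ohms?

R1: red, violet → 27; brown ×10 → 270 Ω.
R2: white, red → 92; red ×10^2 → 9200 Ω.
Series: 270 + 9200 = 9470 Ω.

9470 Ω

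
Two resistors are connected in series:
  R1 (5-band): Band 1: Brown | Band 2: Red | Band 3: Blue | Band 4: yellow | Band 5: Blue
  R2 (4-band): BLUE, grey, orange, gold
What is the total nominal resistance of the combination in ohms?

R1: brown, red, blue → 126; yellow ×10^4 → 1260000 Ω.
R2: blue, grey → 68; orange ×10^3 → 68000 Ω.
Series: 1260000 + 68000 = 1328000 Ω.

1328000 Ω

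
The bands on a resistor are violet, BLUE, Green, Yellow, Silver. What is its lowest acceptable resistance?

Violet → 7 (first significant figure)
Blue → 6 (second significant figure)
Green → 5 (third significant figure)
Yellow → ×10^4 multiplier
Silver → ±10% tolerance
765 × 10000 = 7650000 Ω
Lowest = 7650000 × (1 − 10/100) = 6885000 Ω.

6885000 Ω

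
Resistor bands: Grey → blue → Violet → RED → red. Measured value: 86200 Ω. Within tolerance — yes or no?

yes

Grey → 8 (first significant figure)
Blue → 6 (second significant figure)
Violet → 7 (third significant figure)
Red → ×10^2 multiplier
Red → ±2% tolerance
867 × 100 = 86700 Ω
Allowed range: 84966 Ω to 88434 Ω.
86200 Ω lies inside that range.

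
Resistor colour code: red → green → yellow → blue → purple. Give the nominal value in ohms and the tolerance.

254000000 Ω ±0.1%

Red → 2 (first significant figure)
Green → 5 (second significant figure)
Yellow → 4 (third significant figure)
Blue → ×10^6 multiplier
Violet → ±0.1% tolerance
254 × 1000000 = 254000000 Ω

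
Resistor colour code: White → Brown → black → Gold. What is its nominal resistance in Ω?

White → 9 (first significant figure)
Brown → 1 (second significant figure)
Black → ×1 multiplier
91 × 1 = 91 Ω

91 Ω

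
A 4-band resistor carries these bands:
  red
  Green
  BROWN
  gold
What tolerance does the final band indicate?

The last band, gold, is the tolerance band.
Gold corresponds to ±5%.

±5%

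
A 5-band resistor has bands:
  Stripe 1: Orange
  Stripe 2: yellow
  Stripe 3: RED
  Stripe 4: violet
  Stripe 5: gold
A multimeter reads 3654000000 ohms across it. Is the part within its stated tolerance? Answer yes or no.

Orange → 3 (first significant figure)
Yellow → 4 (second significant figure)
Red → 2 (third significant figure)
Violet → ×10^7 multiplier
Gold → ±5% tolerance
342 × 10000000 = 3420000000 Ω
Allowed range: 3249000000 Ω to 3591000000 Ω.
3654000000 ohms lies outside that range.

no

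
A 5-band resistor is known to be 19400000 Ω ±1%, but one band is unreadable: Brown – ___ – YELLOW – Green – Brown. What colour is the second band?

19400000 Ω = 194 × 10^5.
The second band gives digit 9 of the significand, and 9 is white.

white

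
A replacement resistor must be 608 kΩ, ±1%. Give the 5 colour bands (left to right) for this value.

608000 Ω = 608 × 10^3.
6 → blue
0 → black
8 → grey
Multiplier 10^3 → orange.
±1% tolerance → brown.

blue, black, grey, orange, brown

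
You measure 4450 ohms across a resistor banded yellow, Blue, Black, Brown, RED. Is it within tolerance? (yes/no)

Yellow → 4 (first significant figure)
Blue → 6 (second significant figure)
Black → 0 (third significant figure)
Brown → ×10 multiplier
Red → ±2% tolerance
460 × 10 = 4600 Ω
Allowed range: 4508 Ω to 4692 Ω.
4450 ohms lies outside that range.

no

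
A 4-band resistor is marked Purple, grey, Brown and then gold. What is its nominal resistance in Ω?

Violet → 7 (first significant figure)
Grey → 8 (second significant figure)
Brown → ×10 multiplier
78 × 10 = 780 Ω

780 Ω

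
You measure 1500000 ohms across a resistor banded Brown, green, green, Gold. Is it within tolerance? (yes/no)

Brown → 1 (first significant figure)
Green → 5 (second significant figure)
Green → ×10^5 multiplier
Gold → ±5% tolerance
15 × 100000 = 1500000 Ω
Allowed range: 1425000 Ω to 1575000 Ω.
1500000 ohms lies inside that range.

yes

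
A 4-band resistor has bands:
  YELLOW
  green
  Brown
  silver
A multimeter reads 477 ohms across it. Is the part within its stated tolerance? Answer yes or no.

yes

Yellow → 4 (first significant figure)
Green → 5 (second significant figure)
Brown → ×10 multiplier
Silver → ±10% tolerance
45 × 10 = 450 Ω
Allowed range: 405 Ω to 495 Ω.
477 ohms lies inside that range.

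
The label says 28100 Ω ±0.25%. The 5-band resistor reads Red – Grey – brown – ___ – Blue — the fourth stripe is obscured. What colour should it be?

red

28100 Ω = 281 × 10^2.
The fourth band is the multiplier, 10^2, which is red.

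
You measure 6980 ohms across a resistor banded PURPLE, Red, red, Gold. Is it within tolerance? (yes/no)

Violet → 7 (first significant figure)
Red → 2 (second significant figure)
Red → ×10^2 multiplier
Gold → ±5% tolerance
72 × 100 = 7200 Ω
Allowed range: 6840 Ω to 7560 Ω.
6980 ohms lies inside that range.

yes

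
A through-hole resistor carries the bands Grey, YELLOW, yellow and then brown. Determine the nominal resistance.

Grey → 8 (first significant figure)
Yellow → 4 (second significant figure)
Yellow → ×10^4 multiplier
84 × 10000 = 840000 Ω

840000 Ω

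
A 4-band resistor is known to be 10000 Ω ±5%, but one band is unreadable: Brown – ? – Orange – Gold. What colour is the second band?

black

10000 Ω = 10 × 10^3.
The second band gives digit 0 of the significand, and 0 is black.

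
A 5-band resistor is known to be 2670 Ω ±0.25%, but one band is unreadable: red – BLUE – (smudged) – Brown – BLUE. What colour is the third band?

violet

2670 Ω = 267 × 10^1.
The third band gives digit 7 of the significand, and 7 is violet.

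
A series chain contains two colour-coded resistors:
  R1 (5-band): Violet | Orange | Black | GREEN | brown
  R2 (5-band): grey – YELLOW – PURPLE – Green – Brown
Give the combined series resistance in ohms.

157700000 Ω

R1: violet, orange, black → 730; green ×10^5 → 73000000 Ω.
R2: grey, yellow, violet → 847; green ×10^5 → 84700000 Ω.
Series: 73000000 + 84700000 = 157700000 Ω.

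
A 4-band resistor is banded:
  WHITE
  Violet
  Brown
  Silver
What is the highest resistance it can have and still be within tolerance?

1067 Ω

White → 9 (first significant figure)
Violet → 7 (second significant figure)
Brown → ×10 multiplier
Silver → ±10% tolerance
97 × 10 = 970 Ω
Highest = 970 × (1 + 10/100) = 1067 Ω.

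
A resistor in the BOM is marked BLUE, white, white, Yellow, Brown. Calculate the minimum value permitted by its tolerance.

Blue → 6 (first significant figure)
White → 9 (second significant figure)
White → 9 (third significant figure)
Yellow → ×10^4 multiplier
Brown → ±1% tolerance
699 × 10000 = 6990000 Ω
Minimum = 6990000 × (1 − 1/100) = 6920100 Ω.

6920100 Ω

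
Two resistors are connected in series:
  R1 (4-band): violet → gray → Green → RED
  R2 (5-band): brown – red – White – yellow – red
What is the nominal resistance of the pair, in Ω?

9090000 Ω

R1: violet, grey → 78; green ×10^5 → 7800000 Ω.
R2: brown, red, white → 129; yellow ×10^4 → 1290000 Ω.
Series: 7800000 + 1290000 = 9090000 Ω.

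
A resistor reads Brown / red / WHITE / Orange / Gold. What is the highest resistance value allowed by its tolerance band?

Brown → 1 (first significant figure)
Red → 2 (second significant figure)
White → 9 (third significant figure)
Orange → ×10^3 multiplier
Gold → ±5% tolerance
129 × 1000 = 129000 Ω
Highest = 129000 × (1 + 5/100) = 135450 Ω.

135450 Ω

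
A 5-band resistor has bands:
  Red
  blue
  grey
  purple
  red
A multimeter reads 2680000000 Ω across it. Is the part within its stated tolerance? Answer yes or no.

yes

Red → 2 (first significant figure)
Blue → 6 (second significant figure)
Grey → 8 (third significant figure)
Violet → ×10^7 multiplier
Red → ±2% tolerance
268 × 10000000 = 2680000000 Ω
Allowed range: 2626400000 Ω to 2733600000 Ω.
2680000000 Ω lies inside that range.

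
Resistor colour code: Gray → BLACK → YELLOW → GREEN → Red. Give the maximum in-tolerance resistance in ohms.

Grey → 8 (first significant figure)
Black → 0 (second significant figure)
Yellow → 4 (third significant figure)
Green → ×10^5 multiplier
Red → ±2% tolerance
804 × 100000 = 80400000 Ω
Maximum = 80400000 × (1 + 2/100) = 82008000 Ω.

82008000 Ω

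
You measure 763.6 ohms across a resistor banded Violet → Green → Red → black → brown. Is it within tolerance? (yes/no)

no

Violet → 7 (first significant figure)
Green → 5 (second significant figure)
Red → 2 (third significant figure)
Black → ×1 multiplier
Brown → ±1% tolerance
752 × 1 = 752 Ω
Allowed range: 744.48 Ω to 759.52 Ω.
763.6 ohms lies outside that range.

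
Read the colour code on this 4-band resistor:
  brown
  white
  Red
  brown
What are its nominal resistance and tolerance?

1900 Ω ±1%

Brown → 1 (first significant figure)
White → 9 (second significant figure)
Red → ×10^2 multiplier
Brown → ±1% tolerance
19 × 100 = 1900 Ω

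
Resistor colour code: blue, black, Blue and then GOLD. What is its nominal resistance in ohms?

60000000 Ω

Blue → 6 (first significant figure)
Black → 0 (second significant figure)
Blue → ×10^6 multiplier
60 × 1000000 = 60000000 Ω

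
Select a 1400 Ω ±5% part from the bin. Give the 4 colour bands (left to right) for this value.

brown, yellow, red, gold

1400 Ω = 14 × 10^2.
1 → brown
4 → yellow
Multiplier 10^2 → red.
±5% tolerance → gold.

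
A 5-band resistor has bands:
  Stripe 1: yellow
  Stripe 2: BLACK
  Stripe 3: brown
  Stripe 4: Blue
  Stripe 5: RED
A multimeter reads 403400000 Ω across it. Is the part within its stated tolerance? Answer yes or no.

Yellow → 4 (first significant figure)
Black → 0 (second significant figure)
Brown → 1 (third significant figure)
Blue → ×10^6 multiplier
Red → ±2% tolerance
401 × 1000000 = 401000000 Ω
Allowed range: 392980000 Ω to 409020000 Ω.
403400000 Ω lies inside that range.

yes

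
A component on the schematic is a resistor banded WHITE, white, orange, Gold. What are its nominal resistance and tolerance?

White → 9 (first significant figure)
White → 9 (second significant figure)
Orange → ×10^3 multiplier
Gold → ±5% tolerance
99 × 1000 = 99000 Ω

99000 Ω ±5%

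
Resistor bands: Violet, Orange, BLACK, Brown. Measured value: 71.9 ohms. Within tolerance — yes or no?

no

Violet → 7 (first significant figure)
Orange → 3 (second significant figure)
Black → ×1 multiplier
Brown → ±1% tolerance
73 × 1 = 73 Ω
Allowed range: 72.27 Ω to 73.73 Ω.
71.9 ohms lies outside that range.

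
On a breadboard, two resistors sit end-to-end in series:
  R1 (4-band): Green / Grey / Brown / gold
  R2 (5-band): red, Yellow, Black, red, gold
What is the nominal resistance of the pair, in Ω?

24580 Ω

R1: green, grey → 58; brown ×10 → 580 Ω.
R2: red, yellow, black → 240; red ×10^2 → 24000 Ω.
Series: 580 + 24000 = 24580 Ω.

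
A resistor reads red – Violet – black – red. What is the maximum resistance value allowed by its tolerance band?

27.54 Ω

Red → 2 (first significant figure)
Violet → 7 (second significant figure)
Black → ×1 multiplier
Red → ±2% tolerance
27 × 1 = 27 Ω
Maximum = 27 × (1 + 2/100) = 27.54 Ω.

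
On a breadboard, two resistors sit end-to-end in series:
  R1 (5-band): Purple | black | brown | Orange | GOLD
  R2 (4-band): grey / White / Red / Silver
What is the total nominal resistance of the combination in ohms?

709900 Ω

R1: violet, black, brown → 701; orange ×10^3 → 701000 Ω.
R2: grey, white → 89; red ×10^2 → 8900 Ω.
Series: 701000 + 8900 = 709900 Ω.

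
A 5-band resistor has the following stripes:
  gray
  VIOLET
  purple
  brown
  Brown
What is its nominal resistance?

Grey → 8 (first significant figure)
Violet → 7 (second significant figure)
Violet → 7 (third significant figure)
Brown → ×10 multiplier
877 × 10 = 8770 Ω

8770 Ω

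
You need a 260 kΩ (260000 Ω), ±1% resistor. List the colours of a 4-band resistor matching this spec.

260000 Ω = 26 × 10^4.
2 → red
6 → blue
Multiplier 10^4 → yellow.
±1% tolerance → brown.

red, blue, yellow, brown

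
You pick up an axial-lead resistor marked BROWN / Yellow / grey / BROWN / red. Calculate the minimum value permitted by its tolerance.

Brown → 1 (first significant figure)
Yellow → 4 (second significant figure)
Grey → 8 (third significant figure)
Brown → ×10 multiplier
Red → ±2% tolerance
148 × 10 = 1480 Ω
Minimum = 1480 × (1 − 2/100) = 1450.4 Ω.

1450.4 Ω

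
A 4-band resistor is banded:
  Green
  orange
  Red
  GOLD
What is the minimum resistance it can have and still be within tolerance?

5035 Ω

Green → 5 (first significant figure)
Orange → 3 (second significant figure)
Red → ×10^2 multiplier
Gold → ±5% tolerance
53 × 100 = 5300 Ω
Minimum = 5300 × (1 − 5/100) = 5035 Ω.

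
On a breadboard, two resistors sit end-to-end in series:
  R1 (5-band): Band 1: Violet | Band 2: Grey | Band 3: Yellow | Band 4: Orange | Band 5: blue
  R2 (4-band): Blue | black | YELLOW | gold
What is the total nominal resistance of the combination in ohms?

1384000 Ω

R1: violet, grey, yellow → 784; orange ×10^3 → 784000 Ω.
R2: blue, black → 60; yellow ×10^4 → 600000 Ω.
Series: 784000 + 600000 = 1384000 Ω.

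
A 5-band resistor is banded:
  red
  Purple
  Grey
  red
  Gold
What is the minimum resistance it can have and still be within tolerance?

Red → 2 (first significant figure)
Violet → 7 (second significant figure)
Grey → 8 (third significant figure)
Red → ×10^2 multiplier
Gold → ±5% tolerance
278 × 100 = 27800 Ω
Minimum = 27800 × (1 − 5/100) = 26410 Ω.

26410 Ω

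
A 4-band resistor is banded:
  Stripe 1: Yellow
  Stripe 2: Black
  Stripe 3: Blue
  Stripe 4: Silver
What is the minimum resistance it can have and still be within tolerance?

Yellow → 4 (first significant figure)
Black → 0 (second significant figure)
Blue → ×10^6 multiplier
Silver → ±10% tolerance
40 × 1000000 = 40000000 Ω
Minimum = 40000000 × (1 − 10/100) = 36000000 Ω.

36000000 Ω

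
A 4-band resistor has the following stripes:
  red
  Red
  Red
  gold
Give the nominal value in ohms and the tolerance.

Red → 2 (first significant figure)
Red → 2 (second significant figure)
Red → ×10^2 multiplier
Gold → ±5% tolerance
22 × 100 = 2200 Ω

2200 Ω ±5%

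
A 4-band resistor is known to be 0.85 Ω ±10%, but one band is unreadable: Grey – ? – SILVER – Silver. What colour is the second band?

green

0.85 Ω = 85 × 10^-2.
The second band gives digit 5 of the significand, and 5 is green.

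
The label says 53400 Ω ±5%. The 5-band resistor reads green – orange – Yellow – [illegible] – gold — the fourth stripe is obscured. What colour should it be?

53400 Ω = 534 × 10^2.
The fourth band is the multiplier, 10^2, which is red.

red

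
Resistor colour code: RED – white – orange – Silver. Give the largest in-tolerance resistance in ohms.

Red → 2 (first significant figure)
White → 9 (second significant figure)
Orange → ×10^3 multiplier
Silver → ±10% tolerance
29 × 1000 = 29000 Ω
Largest = 29000 × (1 + 10/100) = 31900 Ω.

31900 Ω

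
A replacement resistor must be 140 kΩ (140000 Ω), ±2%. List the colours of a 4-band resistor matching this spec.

140000 Ω = 14 × 10^4.
1 → brown
4 → yellow
Multiplier 10^4 → yellow.
±2% tolerance → red.

brown, yellow, yellow, red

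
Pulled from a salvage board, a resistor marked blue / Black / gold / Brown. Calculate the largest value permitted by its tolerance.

Blue → 6 (first significant figure)
Black → 0 (second significant figure)
Gold → ×0.1 multiplier
Brown → ±1% tolerance
60 × 0.1 = 6 Ω
Largest = 6 × (1 + 1/100) = 6.06 Ω.

6.06 Ω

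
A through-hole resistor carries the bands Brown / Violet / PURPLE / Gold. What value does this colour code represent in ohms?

Brown → 1 (first significant figure)
Violet → 7 (second significant figure)
Violet → ×10^7 multiplier
17 × 10000000 = 170000000 Ω

170000000 Ω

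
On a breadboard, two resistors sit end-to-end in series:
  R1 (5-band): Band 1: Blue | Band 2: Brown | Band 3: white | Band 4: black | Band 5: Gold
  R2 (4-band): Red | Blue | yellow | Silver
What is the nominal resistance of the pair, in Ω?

260619 Ω

R1: blue, brown, white → 619; black ×1 → 619 Ω.
R2: red, blue → 26; yellow ×10^4 → 260000 Ω.
Series: 619 + 260000 = 260619 Ω.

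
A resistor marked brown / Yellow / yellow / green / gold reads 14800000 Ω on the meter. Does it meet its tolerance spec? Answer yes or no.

yes

Brown → 1 (first significant figure)
Yellow → 4 (second significant figure)
Yellow → 4 (third significant figure)
Green → ×10^5 multiplier
Gold → ±5% tolerance
144 × 100000 = 14400000 Ω
Allowed range: 13680000 Ω to 15120000 Ω.
14800000 Ω lies inside that range.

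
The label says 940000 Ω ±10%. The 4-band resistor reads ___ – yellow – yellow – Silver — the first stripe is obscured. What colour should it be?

940000 Ω = 94 × 10^4.
The first band gives digit 9 of the significand, and 9 is white.

white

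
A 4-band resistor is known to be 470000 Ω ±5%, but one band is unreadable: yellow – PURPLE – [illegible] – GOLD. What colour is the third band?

yellow

470000 Ω = 47 × 10^4.
The third band is the multiplier, 10^4, which is yellow.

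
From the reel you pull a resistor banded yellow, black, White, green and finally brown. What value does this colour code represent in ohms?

40900000 Ω

Yellow → 4 (first significant figure)
Black → 0 (second significant figure)
White → 9 (third significant figure)
Green → ×10^5 multiplier
409 × 100000 = 40900000 Ω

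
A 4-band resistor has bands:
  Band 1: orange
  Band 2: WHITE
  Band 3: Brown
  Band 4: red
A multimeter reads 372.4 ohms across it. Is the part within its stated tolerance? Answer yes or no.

no

Orange → 3 (first significant figure)
White → 9 (second significant figure)
Brown → ×10 multiplier
Red → ±2% tolerance
39 × 10 = 390 Ω
Allowed range: 382.2 Ω to 397.8 Ω.
372.4 ohms lies outside that range.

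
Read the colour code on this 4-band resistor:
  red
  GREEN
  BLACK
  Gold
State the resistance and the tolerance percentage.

25 Ω ±5%

Red → 2 (first significant figure)
Green → 5 (second significant figure)
Black → ×1 multiplier
Gold → ±5% tolerance
25 × 1 = 25 Ω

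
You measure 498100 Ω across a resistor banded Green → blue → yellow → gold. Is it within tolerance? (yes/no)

no

Green → 5 (first significant figure)
Blue → 6 (second significant figure)
Yellow → ×10^4 multiplier
Gold → ±5% tolerance
56 × 10000 = 560000 Ω
Allowed range: 532000 Ω to 588000 Ω.
498100 Ω lies outside that range.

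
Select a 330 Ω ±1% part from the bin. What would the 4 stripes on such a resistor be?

orange, orange, brown, brown

330 Ω = 33 × 10^1.
3 → orange
3 → orange
Multiplier 10^1 → brown.
±1% tolerance → brown.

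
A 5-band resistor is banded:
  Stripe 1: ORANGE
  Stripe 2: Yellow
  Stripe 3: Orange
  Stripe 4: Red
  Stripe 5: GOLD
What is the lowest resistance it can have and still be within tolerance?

Orange → 3 (first significant figure)
Yellow → 4 (second significant figure)
Orange → 3 (third significant figure)
Red → ×10^2 multiplier
Gold → ±5% tolerance
343 × 100 = 34300 Ω
Lowest = 34300 × (1 − 5/100) = 32585 Ω.

32585 Ω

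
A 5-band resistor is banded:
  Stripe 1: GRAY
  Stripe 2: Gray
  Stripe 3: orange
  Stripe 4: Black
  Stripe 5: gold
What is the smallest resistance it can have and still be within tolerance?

Grey → 8 (first significant figure)
Grey → 8 (second significant figure)
Orange → 3 (third significant figure)
Black → ×1 multiplier
Gold → ±5% tolerance
883 × 1 = 883 Ω
Smallest = 883 × (1 − 5/100) = 838.85 Ω.

838.85 Ω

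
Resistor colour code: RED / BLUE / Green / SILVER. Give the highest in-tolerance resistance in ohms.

2860000 Ω

Red → 2 (first significant figure)
Blue → 6 (second significant figure)
Green → ×10^5 multiplier
Silver → ±10% tolerance
26 × 100000 = 2600000 Ω
Highest = 2600000 × (1 + 10/100) = 2860000 Ω.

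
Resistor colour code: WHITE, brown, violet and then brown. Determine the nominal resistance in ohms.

910000000 Ω

White → 9 (first significant figure)
Brown → 1 (second significant figure)
Violet → ×10^7 multiplier
91 × 10000000 = 910000000 Ω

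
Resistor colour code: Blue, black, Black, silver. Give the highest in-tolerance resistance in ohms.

Blue → 6 (first significant figure)
Black → 0 (second significant figure)
Black → ×1 multiplier
Silver → ±10% tolerance
60 × 1 = 60 Ω
Highest = 60 × (1 + 10/100) = 66 Ω.

66 Ω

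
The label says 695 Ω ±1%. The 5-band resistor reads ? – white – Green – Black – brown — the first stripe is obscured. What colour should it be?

blue

695 Ω = 695 × 10^0.
The first band gives digit 6 of the significand, and 6 is blue.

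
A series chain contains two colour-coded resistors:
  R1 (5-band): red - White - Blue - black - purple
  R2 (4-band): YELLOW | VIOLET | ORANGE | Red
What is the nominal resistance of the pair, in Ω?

R1: red, white, blue → 296; black ×1 → 296 Ω.
R2: yellow, violet → 47; orange ×10^3 → 47000 Ω.
Series: 296 + 47000 = 47296 Ω.

47296 Ω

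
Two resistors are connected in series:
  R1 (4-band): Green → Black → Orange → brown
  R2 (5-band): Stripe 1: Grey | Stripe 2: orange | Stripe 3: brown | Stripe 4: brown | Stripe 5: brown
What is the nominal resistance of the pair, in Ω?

R1: green, black → 50; orange ×10^3 → 50000 Ω.
R2: grey, orange, brown → 831; brown ×10 → 8310 Ω.
Series: 50000 + 8310 = 58310 Ω.

58310 Ω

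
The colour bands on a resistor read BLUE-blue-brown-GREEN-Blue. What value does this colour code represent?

Blue → 6 (first significant figure)
Blue → 6 (second significant figure)
Brown → 1 (third significant figure)
Green → ×10^5 multiplier
661 × 100000 = 66100000 Ω

66100000 Ω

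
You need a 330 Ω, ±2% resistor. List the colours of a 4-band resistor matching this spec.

orange, orange, brown, red

330 Ω = 33 × 10^1.
3 → orange
3 → orange
Multiplier 10^1 → brown.
±2% tolerance → red.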